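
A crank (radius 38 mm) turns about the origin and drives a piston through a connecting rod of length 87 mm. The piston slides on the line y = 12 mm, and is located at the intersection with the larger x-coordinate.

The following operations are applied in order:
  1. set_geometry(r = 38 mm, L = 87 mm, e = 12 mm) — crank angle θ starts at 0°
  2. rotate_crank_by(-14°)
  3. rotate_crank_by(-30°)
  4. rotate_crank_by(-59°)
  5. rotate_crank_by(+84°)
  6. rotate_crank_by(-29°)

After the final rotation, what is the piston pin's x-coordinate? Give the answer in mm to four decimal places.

102.5618

set_geometry: r = 38 mm, L = 87 mm, e = 12 mm; θ ← 0°
rotate_crank_by(-14°): θ ← 0° -14° = -14°
rotate_crank_by(-30°): θ ← -14° -30° = -44°
rotate_crank_by(-59°): θ ← -44° -59° = -103°
rotate_crank_by(+84°): θ ← -103° +84° = -19°
rotate_crank_by(-29°): θ ← -19° -29° = -48°
crank pin P = (r cos θ, r sin θ) = (25.426963, -28.239503)
h = r sin θ − e = -28.239503 − 12 = -40.239503
x = r cos θ + √(L² − h²) = 25.426963 + √(7569.0 − 1619.2176) = 25.426963 + 77.134832 = 102.561795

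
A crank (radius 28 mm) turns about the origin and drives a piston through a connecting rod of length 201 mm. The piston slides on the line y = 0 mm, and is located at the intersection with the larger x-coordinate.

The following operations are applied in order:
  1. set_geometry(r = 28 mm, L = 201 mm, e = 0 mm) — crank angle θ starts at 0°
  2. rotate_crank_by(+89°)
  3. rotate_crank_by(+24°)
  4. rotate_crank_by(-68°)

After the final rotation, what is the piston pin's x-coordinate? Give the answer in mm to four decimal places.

219.8215

set_geometry: r = 28 mm, L = 201 mm, e = 0 mm; θ ← 0°
rotate_crank_by(+89°): θ ← 0° +89° = 89°
rotate_crank_by(+24°): θ ← 89° +24° = 113°
rotate_crank_by(-68°): θ ← 113° -68° = 45°
crank pin P = (r cos θ, r sin θ) = (19.798990, 19.798990)
h = r sin θ − e = 19.798990 − 0 = 19.798990
x = r cos θ + √(L² − h²) = 19.798990 + √(40401.0 − 392.0000) = 19.798990 + 200.022499 = 219.821489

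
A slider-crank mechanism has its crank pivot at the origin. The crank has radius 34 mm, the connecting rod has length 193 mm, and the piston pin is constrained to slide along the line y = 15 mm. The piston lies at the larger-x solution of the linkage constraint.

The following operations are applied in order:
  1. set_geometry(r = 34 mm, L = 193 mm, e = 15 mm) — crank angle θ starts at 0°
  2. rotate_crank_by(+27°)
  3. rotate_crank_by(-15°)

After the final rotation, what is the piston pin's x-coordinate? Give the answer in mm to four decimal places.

set_geometry: r = 34 mm, L = 193 mm, e = 15 mm; θ ← 0°
rotate_crank_by(+27°): θ ← 0° +27° = 27°
rotate_crank_by(-15°): θ ← 27° -15° = 12°
crank pin P = (r cos θ, r sin θ) = (33.257018, 7.068997)
h = r sin θ − e = 7.068997 − 15 = -7.931003
x = r cos θ + √(L² − h²) = 33.257018 + √(37249.0 − 62.9008) = 33.257018 + 192.836976 = 226.093994

226.0940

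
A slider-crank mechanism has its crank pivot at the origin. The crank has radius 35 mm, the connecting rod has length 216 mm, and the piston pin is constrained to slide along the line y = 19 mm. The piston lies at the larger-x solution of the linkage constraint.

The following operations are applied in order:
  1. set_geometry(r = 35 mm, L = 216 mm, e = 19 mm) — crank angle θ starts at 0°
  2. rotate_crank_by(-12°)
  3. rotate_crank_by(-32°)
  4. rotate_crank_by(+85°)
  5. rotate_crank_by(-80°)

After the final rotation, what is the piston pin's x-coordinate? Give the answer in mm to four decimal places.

set_geometry: r = 35 mm, L = 216 mm, e = 19 mm; θ ← 0°
rotate_crank_by(-12°): θ ← 0° -12° = -12°
rotate_crank_by(-32°): θ ← -12° -32° = -44°
rotate_crank_by(+85°): θ ← -44° +85° = 41°
rotate_crank_by(-80°): θ ← 41° -80° = -39°
crank pin P = (r cos θ, r sin θ) = (27.200109, -22.026214)
h = r sin θ − e = -22.026214 − 19 = -41.026214
x = r cos θ + √(L² − h²) = 27.200109 + √(46656.0 − 1683.1502) = 27.200109 + 212.068031 = 239.268140

239.2681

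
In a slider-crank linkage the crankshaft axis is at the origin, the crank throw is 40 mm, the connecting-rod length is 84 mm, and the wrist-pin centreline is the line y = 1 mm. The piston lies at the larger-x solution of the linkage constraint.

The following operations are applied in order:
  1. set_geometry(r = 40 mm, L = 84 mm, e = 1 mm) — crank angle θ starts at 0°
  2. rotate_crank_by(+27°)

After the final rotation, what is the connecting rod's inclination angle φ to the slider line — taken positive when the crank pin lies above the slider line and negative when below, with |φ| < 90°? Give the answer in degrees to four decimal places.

set_geometry: r = 40 mm, L = 84 mm, e = 1 mm; θ ← 0°
rotate_crank_by(+27°): θ ← 0° +27° = 27°
crank pin P = (r cos θ, r sin θ) = (35.640261, 18.159620)
h = r sin θ − e = 18.159620 − 1 = 17.159620
sin φ = h / L = 17.159620 / 84 = 0.20428119
φ = arcsin(0.20428119) = 11.787424°

11.7874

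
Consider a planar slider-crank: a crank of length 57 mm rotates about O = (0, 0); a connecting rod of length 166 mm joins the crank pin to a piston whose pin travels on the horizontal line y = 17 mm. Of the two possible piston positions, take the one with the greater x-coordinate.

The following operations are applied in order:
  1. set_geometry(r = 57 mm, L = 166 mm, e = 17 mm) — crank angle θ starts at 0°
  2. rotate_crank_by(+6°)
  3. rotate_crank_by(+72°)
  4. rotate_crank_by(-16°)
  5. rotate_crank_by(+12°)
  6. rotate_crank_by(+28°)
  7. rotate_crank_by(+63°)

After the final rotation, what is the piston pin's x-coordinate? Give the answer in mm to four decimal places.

set_geometry: r = 57 mm, L = 166 mm, e = 17 mm; θ ← 0°
rotate_crank_by(+6°): θ ← 0° +6° = 6°
rotate_crank_by(+72°): θ ← 6° +72° = 78°
rotate_crank_by(-16°): θ ← 78° -16° = 62°
rotate_crank_by(+12°): θ ← 62° +12° = 74°
rotate_crank_by(+28°): θ ← 74° +28° = 102°
rotate_crank_by(+63°): θ ← 102° +63° = 165°
crank pin P = (r cos θ, r sin θ) = (-55.057772, 14.752686)
h = r sin θ − e = 14.752686 − 17 = -2.247314
x = r cos θ + √(L² − h²) = -55.057772 + √(27556.0 − 5.0504) = -55.057772 + 165.984787 = 110.927015

110.9270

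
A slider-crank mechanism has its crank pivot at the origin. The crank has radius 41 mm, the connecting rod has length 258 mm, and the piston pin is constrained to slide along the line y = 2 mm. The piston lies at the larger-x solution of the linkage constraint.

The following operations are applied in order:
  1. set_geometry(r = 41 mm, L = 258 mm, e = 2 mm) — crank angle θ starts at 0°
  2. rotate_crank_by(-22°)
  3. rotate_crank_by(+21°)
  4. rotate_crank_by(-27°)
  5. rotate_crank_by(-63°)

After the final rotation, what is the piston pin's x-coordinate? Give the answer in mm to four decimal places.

set_geometry: r = 41 mm, L = 258 mm, e = 2 mm; θ ← 0°
rotate_crank_by(-22°): θ ← 0° -22° = -22°
rotate_crank_by(+21°): θ ← -22° +21° = -1°
rotate_crank_by(-27°): θ ← -1° -27° = -28°
rotate_crank_by(-63°): θ ← -28° -63° = -91°
crank pin P = (r cos θ, r sin θ) = (-0.715549, -40.993756)
h = r sin θ − e = -40.993756 − 2 = -42.993756
x = r cos θ + √(L² − h²) = -0.715549 + √(66564.0 − 1848.4630) = -0.715549 + 254.392486 = 253.676937

253.6769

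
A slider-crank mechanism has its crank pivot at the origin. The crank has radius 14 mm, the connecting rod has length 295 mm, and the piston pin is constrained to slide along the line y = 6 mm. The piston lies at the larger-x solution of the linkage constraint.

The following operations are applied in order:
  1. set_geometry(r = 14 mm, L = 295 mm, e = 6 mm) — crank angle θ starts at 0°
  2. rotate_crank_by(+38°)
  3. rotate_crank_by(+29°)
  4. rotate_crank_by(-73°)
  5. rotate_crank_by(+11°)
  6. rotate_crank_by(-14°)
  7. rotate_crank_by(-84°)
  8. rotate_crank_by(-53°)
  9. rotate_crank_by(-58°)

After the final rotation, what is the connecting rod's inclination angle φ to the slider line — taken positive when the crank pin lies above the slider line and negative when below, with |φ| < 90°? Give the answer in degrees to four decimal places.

-0.0594

set_geometry: r = 14 mm, L = 295 mm, e = 6 mm; θ ← 0°
rotate_crank_by(+38°): θ ← 0° +38° = 38°
rotate_crank_by(+29°): θ ← 38° +29° = 67°
rotate_crank_by(-73°): θ ← 67° -73° = -6°
rotate_crank_by(+11°): θ ← -6° +11° = 5°
rotate_crank_by(-14°): θ ← 5° -14° = -9°
rotate_crank_by(-84°): θ ← -9° -84° = -93°
rotate_crank_by(-53°): θ ← -93° -53° = -146°
rotate_crank_by(-58°): θ ← -146° -58° = -204°
crank pin P = (r cos θ, r sin θ) = (-12.789636, 5.694313)
h = r sin θ − e = 5.694313 − 6 = -0.305687
sin φ = h / L = -0.305687 / 295 = -0.00103623
φ = arcsin(-0.00103623) = -0.059371°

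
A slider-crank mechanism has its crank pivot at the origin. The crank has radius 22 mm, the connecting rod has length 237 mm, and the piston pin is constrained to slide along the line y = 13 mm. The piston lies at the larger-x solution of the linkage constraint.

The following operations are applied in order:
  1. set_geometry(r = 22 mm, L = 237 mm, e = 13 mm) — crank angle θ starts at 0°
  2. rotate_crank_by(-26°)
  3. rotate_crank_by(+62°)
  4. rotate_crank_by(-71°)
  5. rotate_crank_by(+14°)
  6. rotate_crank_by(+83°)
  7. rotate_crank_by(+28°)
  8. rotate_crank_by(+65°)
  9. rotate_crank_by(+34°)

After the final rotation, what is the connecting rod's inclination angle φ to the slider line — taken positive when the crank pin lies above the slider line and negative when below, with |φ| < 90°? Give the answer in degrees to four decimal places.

-3.9780

set_geometry: r = 22 mm, L = 237 mm, e = 13 mm; θ ← 0°
rotate_crank_by(-26°): θ ← 0° -26° = -26°
rotate_crank_by(+62°): θ ← -26° +62° = 36°
rotate_crank_by(-71°): θ ← 36° -71° = -35°
rotate_crank_by(+14°): θ ← -35° +14° = -21°
rotate_crank_by(+83°): θ ← -21° +83° = 62°
rotate_crank_by(+28°): θ ← 62° +28° = 90°
rotate_crank_by(+65°): θ ← 90° +65° = 155°
rotate_crank_by(+34°): θ ← 155° +34° = 189°
crank pin P = (r cos θ, r sin θ) = (-21.729143, -3.441558)
h = r sin θ − e = -3.441558 − 13 = -16.441558
sin φ = h / L = -16.441558 / 237 = -0.06937366
φ = arcsin(-0.06937366) = -3.978013°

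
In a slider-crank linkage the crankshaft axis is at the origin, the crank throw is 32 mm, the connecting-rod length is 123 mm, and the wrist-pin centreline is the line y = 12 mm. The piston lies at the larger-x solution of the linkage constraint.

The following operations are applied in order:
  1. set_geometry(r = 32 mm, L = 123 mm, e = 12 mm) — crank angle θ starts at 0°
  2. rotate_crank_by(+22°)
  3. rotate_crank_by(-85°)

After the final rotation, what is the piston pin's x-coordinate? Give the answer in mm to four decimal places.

set_geometry: r = 32 mm, L = 123 mm, e = 12 mm; θ ← 0°
rotate_crank_by(+22°): θ ← 0° +22° = 22°
rotate_crank_by(-85°): θ ← 22° -85° = -63°
crank pin P = (r cos θ, r sin θ) = (14.527696, -28.512209)
h = r sin θ − e = -28.512209 − 12 = -40.512209
x = r cos θ + √(L² − h²) = 14.527696 + √(15129.0 − 1641.2391) = 14.527696 + 116.136820 = 130.664516

130.6645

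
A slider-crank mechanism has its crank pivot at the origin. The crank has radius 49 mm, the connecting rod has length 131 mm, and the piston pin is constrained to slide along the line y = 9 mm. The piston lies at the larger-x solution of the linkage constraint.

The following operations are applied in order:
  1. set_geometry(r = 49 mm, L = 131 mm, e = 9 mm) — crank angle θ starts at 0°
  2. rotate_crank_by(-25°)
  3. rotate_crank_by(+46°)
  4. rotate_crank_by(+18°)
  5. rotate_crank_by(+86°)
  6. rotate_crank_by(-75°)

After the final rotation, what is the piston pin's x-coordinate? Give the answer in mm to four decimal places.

159.3508

set_geometry: r = 49 mm, L = 131 mm, e = 9 mm; θ ← 0°
rotate_crank_by(-25°): θ ← 0° -25° = -25°
rotate_crank_by(+46°): θ ← -25° +46° = 21°
rotate_crank_by(+18°): θ ← 21° +18° = 39°
rotate_crank_by(+86°): θ ← 39° +86° = 125°
rotate_crank_by(-75°): θ ← 125° -75° = 50°
crank pin P = (r cos θ, r sin θ) = (31.496593, 37.536178)
h = r sin θ − e = 37.536178 − 9 = 28.536178
x = r cos θ + √(L² − h²) = 31.496593 + √(17161.0 − 814.3134) = 31.496593 + 127.854161 = 159.350754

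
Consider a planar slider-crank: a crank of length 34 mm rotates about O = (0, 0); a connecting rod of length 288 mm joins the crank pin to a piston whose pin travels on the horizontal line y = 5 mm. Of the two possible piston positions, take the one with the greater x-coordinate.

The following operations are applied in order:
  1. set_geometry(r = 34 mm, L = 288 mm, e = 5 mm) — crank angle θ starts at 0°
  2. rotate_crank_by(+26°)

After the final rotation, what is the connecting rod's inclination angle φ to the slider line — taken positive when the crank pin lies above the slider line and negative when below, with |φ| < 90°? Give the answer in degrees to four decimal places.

1.9708

set_geometry: r = 34 mm, L = 288 mm, e = 5 mm; θ ← 0°
rotate_crank_by(+26°): θ ← 0° +26° = 26°
crank pin P = (r cos θ, r sin θ) = (30.558998, 14.904619)
h = r sin θ − e = 14.904619 − 5 = 9.904619
sin φ = h / L = 9.904619 / 288 = 0.03439104
φ = arcsin(0.03439104) = 1.970850°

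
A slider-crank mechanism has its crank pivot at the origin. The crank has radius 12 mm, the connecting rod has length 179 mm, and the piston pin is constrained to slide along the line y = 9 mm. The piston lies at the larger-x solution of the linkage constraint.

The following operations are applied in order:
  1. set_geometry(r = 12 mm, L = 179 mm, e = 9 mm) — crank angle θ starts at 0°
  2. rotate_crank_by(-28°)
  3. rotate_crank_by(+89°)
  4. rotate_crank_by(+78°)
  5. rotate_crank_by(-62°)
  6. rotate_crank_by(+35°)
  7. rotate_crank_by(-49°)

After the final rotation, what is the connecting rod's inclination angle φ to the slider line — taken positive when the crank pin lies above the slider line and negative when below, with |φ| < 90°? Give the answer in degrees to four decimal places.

0.5416

set_geometry: r = 12 mm, L = 179 mm, e = 9 mm; θ ← 0°
rotate_crank_by(-28°): θ ← 0° -28° = -28°
rotate_crank_by(+89°): θ ← -28° +89° = 61°
rotate_crank_by(+78°): θ ← 61° +78° = 139°
rotate_crank_by(-62°): θ ← 139° -62° = 77°
rotate_crank_by(+35°): θ ← 77° +35° = 112°
rotate_crank_by(-49°): θ ← 112° -49° = 63°
crank pin P = (r cos θ, r sin θ) = (5.447886, 10.692078)
h = r sin θ − e = 10.692078 − 9 = 1.692078
sin φ = h / L = 1.692078 / 179 = 0.00945295
φ = arcsin(0.00945295) = 0.541622°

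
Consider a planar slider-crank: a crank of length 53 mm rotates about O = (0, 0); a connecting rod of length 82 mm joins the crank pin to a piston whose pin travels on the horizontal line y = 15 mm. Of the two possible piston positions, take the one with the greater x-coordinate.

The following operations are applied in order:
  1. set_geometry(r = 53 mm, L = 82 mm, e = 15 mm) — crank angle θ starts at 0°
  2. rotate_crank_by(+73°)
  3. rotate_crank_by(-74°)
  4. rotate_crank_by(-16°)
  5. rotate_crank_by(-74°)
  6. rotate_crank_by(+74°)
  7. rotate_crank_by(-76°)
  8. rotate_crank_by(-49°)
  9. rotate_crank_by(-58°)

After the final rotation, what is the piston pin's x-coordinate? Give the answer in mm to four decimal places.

32.1366

set_geometry: r = 53 mm, L = 82 mm, e = 15 mm; θ ← 0°
rotate_crank_by(+73°): θ ← 0° +73° = 73°
rotate_crank_by(-74°): θ ← 73° -74° = -1°
rotate_crank_by(-16°): θ ← -1° -16° = -17°
rotate_crank_by(-74°): θ ← -17° -74° = -91°
rotate_crank_by(+74°): θ ← -91° +74° = -17°
rotate_crank_by(-76°): θ ← -17° -76° = -93°
rotate_crank_by(-49°): θ ← -93° -49° = -142°
rotate_crank_by(-58°): θ ← -142° -58° = -200°
crank pin P = (r cos θ, r sin θ) = (-49.803709, 18.127068)
h = r sin θ − e = 18.127068 − 15 = 3.127068
x = r cos θ + √(L² − h²) = -49.803709 + √(6724.0 − 9.7786) = -49.803709 + 81.940353 = 32.136644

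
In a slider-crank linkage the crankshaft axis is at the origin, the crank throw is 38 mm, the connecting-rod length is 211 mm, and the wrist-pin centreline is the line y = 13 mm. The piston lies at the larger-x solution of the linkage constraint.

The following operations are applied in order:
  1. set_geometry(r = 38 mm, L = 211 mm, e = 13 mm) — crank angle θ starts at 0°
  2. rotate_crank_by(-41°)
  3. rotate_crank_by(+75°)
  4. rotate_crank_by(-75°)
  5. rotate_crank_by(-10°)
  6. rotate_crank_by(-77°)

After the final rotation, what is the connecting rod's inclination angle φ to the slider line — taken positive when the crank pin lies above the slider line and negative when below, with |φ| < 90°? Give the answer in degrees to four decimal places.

-11.7433

set_geometry: r = 38 mm, L = 211 mm, e = 13 mm; θ ← 0°
rotate_crank_by(-41°): θ ← 0° -41° = -41°
rotate_crank_by(+75°): θ ← -41° +75° = 34°
rotate_crank_by(-75°): θ ← 34° -75° = -41°
rotate_crank_by(-10°): θ ← -41° -10° = -51°
rotate_crank_by(-77°): θ ← -51° -77° = -128°
crank pin P = (r cos θ, r sin θ) = (-23.395136, -29.944409)
h = r sin θ − e = -29.944409 − 13 = -42.944409
sin φ = h / L = -42.944409 / 211 = -0.20352800
φ = arcsin(-0.20352800) = -11.743343°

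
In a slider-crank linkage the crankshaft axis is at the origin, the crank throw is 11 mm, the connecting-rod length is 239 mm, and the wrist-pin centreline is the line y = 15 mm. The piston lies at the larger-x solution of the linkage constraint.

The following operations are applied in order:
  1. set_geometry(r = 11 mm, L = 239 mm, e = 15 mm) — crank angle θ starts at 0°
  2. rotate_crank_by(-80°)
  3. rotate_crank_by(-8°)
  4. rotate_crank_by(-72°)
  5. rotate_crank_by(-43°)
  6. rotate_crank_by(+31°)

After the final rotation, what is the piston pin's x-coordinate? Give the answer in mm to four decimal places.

set_geometry: r = 11 mm, L = 239 mm, e = 15 mm; θ ← 0°
rotate_crank_by(-80°): θ ← 0° -80° = -80°
rotate_crank_by(-8°): θ ← -80° -8° = -88°
rotate_crank_by(-72°): θ ← -88° -72° = -160°
rotate_crank_by(-43°): θ ← -160° -43° = -203°
rotate_crank_by(+31°): θ ← -203° +31° = -172°
crank pin P = (r cos θ, r sin θ) = (-10.892949, -1.530904)
h = r sin θ − e = -1.530904 − 15 = -16.530904
x = r cos θ + √(L² − h²) = -10.892949 + √(57121.0 − 273.2708) = -10.892949 + 238.427618 = 227.534670

227.5347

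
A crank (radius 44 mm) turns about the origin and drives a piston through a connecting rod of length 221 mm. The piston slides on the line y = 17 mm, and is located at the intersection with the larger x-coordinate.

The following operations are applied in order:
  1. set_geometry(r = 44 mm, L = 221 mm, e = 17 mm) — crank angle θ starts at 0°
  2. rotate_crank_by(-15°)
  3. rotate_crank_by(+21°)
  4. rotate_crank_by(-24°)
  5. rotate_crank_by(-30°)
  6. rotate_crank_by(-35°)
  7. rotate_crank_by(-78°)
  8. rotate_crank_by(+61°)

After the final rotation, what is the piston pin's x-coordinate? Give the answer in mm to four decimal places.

204.9650

set_geometry: r = 44 mm, L = 221 mm, e = 17 mm; θ ← 0°
rotate_crank_by(-15°): θ ← 0° -15° = -15°
rotate_crank_by(+21°): θ ← -15° +21° = 6°
rotate_crank_by(-24°): θ ← 6° -24° = -18°
rotate_crank_by(-30°): θ ← -18° -30° = -48°
rotate_crank_by(-35°): θ ← -48° -35° = -83°
rotate_crank_by(-78°): θ ← -83° -78° = -161°
rotate_crank_by(+61°): θ ← -161° +61° = -100°
crank pin P = (r cos θ, r sin θ) = (-7.640520, -43.331541)
h = r sin θ − e = -43.331541 − 17 = -60.331541
x = r cos θ + √(L² − h²) = -7.640520 + √(48841.0 − 3639.8949) = -7.640520 + 212.605515 = 204.964996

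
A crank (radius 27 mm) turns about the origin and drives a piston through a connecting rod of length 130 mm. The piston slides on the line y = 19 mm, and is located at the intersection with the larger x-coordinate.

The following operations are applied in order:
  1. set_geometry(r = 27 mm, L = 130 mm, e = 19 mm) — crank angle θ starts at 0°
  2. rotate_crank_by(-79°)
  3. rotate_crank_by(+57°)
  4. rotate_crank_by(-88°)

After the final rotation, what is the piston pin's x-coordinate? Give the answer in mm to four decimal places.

set_geometry: r = 27 mm, L = 130 mm, e = 19 mm; θ ← 0°
rotate_crank_by(-79°): θ ← 0° -79° = -79°
rotate_crank_by(+57°): θ ← -79° +57° = -22°
rotate_crank_by(-88°): θ ← -22° -88° = -110°
crank pin P = (r cos θ, r sin θ) = (-9.234544, -25.371701)
h = r sin θ − e = -25.371701 − 19 = -44.371701
x = r cos θ + √(L² − h²) = -9.234544 + √(16900.0 − 1968.8478) = -9.234544 + 122.193094 = 112.958550

112.9585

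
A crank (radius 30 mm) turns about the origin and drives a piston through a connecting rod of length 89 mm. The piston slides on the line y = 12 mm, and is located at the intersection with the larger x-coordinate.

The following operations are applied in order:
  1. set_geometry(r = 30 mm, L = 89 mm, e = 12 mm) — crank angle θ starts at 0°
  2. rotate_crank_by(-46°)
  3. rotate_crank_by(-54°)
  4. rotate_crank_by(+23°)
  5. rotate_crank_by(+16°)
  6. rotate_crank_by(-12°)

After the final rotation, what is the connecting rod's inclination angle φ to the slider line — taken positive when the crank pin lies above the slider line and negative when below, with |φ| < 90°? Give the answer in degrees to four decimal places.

set_geometry: r = 30 mm, L = 89 mm, e = 12 mm; θ ← 0°
rotate_crank_by(-46°): θ ← 0° -46° = -46°
rotate_crank_by(-54°): θ ← -46° -54° = -100°
rotate_crank_by(+23°): θ ← -100° +23° = -77°
rotate_crank_by(+16°): θ ← -77° +16° = -61°
rotate_crank_by(-12°): θ ← -61° -12° = -73°
crank pin P = (r cos θ, r sin θ) = (8.771151, -28.689143)
h = r sin θ − e = -28.689143 − 12 = -40.689143
sin φ = h / L = -40.689143 / 89 = -0.45718138
φ = arcsin(-0.45718138) = -27.205376°

-27.2054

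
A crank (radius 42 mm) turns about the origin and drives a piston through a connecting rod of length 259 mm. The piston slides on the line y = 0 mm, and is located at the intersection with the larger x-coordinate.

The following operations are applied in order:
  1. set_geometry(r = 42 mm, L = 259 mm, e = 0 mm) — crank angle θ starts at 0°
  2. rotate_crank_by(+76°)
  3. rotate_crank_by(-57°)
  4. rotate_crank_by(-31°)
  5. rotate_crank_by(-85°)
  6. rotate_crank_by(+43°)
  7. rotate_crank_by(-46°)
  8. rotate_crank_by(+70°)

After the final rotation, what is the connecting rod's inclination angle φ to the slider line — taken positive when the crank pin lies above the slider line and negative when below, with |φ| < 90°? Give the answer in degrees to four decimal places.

set_geometry: r = 42 mm, L = 259 mm, e = 0 mm; θ ← 0°
rotate_crank_by(+76°): θ ← 0° +76° = 76°
rotate_crank_by(-57°): θ ← 76° -57° = 19°
rotate_crank_by(-31°): θ ← 19° -31° = -12°
rotate_crank_by(-85°): θ ← -12° -85° = -97°
rotate_crank_by(+43°): θ ← -97° +43° = -54°
rotate_crank_by(-46°): θ ← -54° -46° = -100°
rotate_crank_by(+70°): θ ← -100° +70° = -30°
crank pin P = (r cos θ, r sin θ) = (36.373067, -21.000000)
h = r sin θ − e = -21.000000 − 0 = -21.000000
sin φ = h / L = -21.000000 / 259 = -0.08108108
φ = arcsin(-0.08108108) = -4.650709°

-4.6507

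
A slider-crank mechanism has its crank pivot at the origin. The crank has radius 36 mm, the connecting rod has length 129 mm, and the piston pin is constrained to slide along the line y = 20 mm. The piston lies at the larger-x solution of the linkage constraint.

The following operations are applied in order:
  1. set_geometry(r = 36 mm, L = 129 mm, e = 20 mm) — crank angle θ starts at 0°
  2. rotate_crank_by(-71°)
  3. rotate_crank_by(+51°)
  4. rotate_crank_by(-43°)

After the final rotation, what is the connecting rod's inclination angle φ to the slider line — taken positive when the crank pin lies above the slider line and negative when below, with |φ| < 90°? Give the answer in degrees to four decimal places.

set_geometry: r = 36 mm, L = 129 mm, e = 20 mm; θ ← 0°
rotate_crank_by(-71°): θ ← 0° -71° = -71°
rotate_crank_by(+51°): θ ← -71° +51° = -20°
rotate_crank_by(-43°): θ ← -20° -43° = -63°
crank pin P = (r cos θ, r sin θ) = (16.343658, -32.076235)
h = r sin θ − e = -32.076235 − 20 = -52.076235
sin φ = h / L = -52.076235 / 129 = -0.40369174
φ = arcsin(-0.40369174) = -23.809171°

-23.8092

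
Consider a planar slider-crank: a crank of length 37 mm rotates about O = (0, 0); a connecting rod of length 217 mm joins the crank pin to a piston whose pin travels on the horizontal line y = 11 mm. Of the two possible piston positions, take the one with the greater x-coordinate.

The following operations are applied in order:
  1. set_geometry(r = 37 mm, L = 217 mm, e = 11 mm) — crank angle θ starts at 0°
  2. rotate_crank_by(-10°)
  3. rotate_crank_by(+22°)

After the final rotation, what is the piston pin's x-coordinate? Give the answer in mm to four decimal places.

253.1663

set_geometry: r = 37 mm, L = 217 mm, e = 11 mm; θ ← 0°
rotate_crank_by(-10°): θ ← 0° -10° = -10°
rotate_crank_by(+22°): θ ← -10° +22° = 12°
crank pin P = (r cos θ, r sin θ) = (36.191461, 7.692733)
h = r sin θ − e = 7.692733 − 11 = -3.307267
x = r cos θ + √(L² − h²) = 36.191461 + √(47089.0 − 10.9380) = 36.191461 + 216.974796 = 253.166257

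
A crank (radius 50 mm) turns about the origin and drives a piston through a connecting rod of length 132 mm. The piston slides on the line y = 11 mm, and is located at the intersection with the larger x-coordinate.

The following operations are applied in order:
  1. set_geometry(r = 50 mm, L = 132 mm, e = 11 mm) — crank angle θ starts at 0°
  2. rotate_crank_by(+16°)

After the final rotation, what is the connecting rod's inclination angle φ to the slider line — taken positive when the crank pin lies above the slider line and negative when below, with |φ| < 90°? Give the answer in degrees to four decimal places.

set_geometry: r = 50 mm, L = 132 mm, e = 11 mm; θ ← 0°
rotate_crank_by(+16°): θ ← 0° +16° = 16°
crank pin P = (r cos θ, r sin θ) = (48.063085, 13.781868)
h = r sin θ − e = 13.781868 − 11 = 2.781868
sin φ = h / L = 2.781868 / 132 = 0.02107476
φ = arcsin(0.02107476) = 1.207584°

1.2076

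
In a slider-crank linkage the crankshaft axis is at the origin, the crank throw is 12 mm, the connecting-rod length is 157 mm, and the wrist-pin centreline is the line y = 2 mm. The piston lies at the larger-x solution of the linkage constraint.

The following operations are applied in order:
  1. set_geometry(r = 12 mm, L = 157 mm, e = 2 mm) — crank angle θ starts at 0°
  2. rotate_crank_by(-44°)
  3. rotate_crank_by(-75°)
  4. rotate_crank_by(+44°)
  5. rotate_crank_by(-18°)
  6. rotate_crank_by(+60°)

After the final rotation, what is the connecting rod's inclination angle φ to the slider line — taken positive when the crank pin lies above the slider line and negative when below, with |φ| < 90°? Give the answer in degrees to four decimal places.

set_geometry: r = 12 mm, L = 157 mm, e = 2 mm; θ ← 0°
rotate_crank_by(-44°): θ ← 0° -44° = -44°
rotate_crank_by(-75°): θ ← -44° -75° = -119°
rotate_crank_by(+44°): θ ← -119° +44° = -75°
rotate_crank_by(-18°): θ ← -75° -18° = -93°
rotate_crank_by(+60°): θ ← -93° +60° = -33°
crank pin P = (r cos θ, r sin θ) = (10.064047, -6.535668)
h = r sin θ − e = -6.535668 − 2 = -8.535668
sin φ = h / L = -8.535668 / 157 = -0.05436731
φ = arcsin(-0.05436731) = -3.116554°

-3.1166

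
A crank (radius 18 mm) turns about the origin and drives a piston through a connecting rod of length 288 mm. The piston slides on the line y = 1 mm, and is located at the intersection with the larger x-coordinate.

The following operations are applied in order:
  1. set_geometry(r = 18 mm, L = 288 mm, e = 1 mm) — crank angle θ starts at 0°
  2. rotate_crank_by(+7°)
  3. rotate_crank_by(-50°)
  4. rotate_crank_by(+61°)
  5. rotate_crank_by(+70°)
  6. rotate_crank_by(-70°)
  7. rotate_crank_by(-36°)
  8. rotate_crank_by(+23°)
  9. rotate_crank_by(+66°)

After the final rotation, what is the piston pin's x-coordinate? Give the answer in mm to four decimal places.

293.4144

set_geometry: r = 18 mm, L = 288 mm, e = 1 mm; θ ← 0°
rotate_crank_by(+7°): θ ← 0° +7° = 7°
rotate_crank_by(-50°): θ ← 7° -50° = -43°
rotate_crank_by(+61°): θ ← -43° +61° = 18°
rotate_crank_by(+70°): θ ← 18° +70° = 88°
rotate_crank_by(-70°): θ ← 88° -70° = 18°
rotate_crank_by(-36°): θ ← 18° -36° = -18°
rotate_crank_by(+23°): θ ← -18° +23° = 5°
rotate_crank_by(+66°): θ ← 5° +66° = 71°
crank pin P = (r cos θ, r sin θ) = (5.860227, 17.019334)
h = r sin θ − e = 17.019334 − 1 = 16.019334
x = r cos θ + √(L² − h²) = 5.860227 + √(82944.0 − 256.6191) = 5.860227 + 287.554136 = 293.414362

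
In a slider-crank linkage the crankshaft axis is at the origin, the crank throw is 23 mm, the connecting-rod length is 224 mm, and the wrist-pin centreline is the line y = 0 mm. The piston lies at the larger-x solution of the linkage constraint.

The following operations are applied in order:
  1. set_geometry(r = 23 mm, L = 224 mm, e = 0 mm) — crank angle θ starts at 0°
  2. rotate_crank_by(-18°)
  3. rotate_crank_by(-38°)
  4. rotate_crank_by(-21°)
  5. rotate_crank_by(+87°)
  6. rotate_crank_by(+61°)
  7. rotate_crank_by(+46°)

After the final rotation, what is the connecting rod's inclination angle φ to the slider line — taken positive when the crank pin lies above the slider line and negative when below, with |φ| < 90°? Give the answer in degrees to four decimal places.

set_geometry: r = 23 mm, L = 224 mm, e = 0 mm; θ ← 0°
rotate_crank_by(-18°): θ ← 0° -18° = -18°
rotate_crank_by(-38°): θ ← -18° -38° = -56°
rotate_crank_by(-21°): θ ← -56° -21° = -77°
rotate_crank_by(+87°): θ ← -77° +87° = 10°
rotate_crank_by(+61°): θ ← 10° +61° = 71°
rotate_crank_by(+46°): θ ← 71° +46° = 117°
crank pin P = (r cos θ, r sin θ) = (-10.441781, 20.493150)
h = r sin θ − e = 20.493150 − 0 = 20.493150
sin φ = h / L = 20.493150 / 224 = 0.09148728
φ = arcsin(0.09148728) = 5.249175°

5.2492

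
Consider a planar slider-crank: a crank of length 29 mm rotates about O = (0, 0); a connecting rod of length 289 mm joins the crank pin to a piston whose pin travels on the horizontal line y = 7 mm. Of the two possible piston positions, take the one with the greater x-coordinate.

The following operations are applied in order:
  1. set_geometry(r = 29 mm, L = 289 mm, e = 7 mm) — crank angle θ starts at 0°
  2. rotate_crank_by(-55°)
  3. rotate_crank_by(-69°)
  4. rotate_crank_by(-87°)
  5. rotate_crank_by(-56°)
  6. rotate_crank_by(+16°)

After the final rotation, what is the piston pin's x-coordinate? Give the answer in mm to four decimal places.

set_geometry: r = 29 mm, L = 289 mm, e = 7 mm; θ ← 0°
rotate_crank_by(-55°): θ ← 0° -55° = -55°
rotate_crank_by(-69°): θ ← -55° -69° = -124°
rotate_crank_by(-87°): θ ← -124° -87° = -211°
rotate_crank_by(-56°): θ ← -211° -56° = -267°
rotate_crank_by(+16°): θ ← -267° +16° = -251°
crank pin P = (r cos θ, r sin θ) = (-9.441476, 27.420039)
h = r sin θ − e = 27.420039 − 7 = 20.420039
x = r cos θ + √(L² − h²) = -9.441476 + √(83521.0 − 416.9780) = -9.441476 + 288.277682 = 278.836206

278.8362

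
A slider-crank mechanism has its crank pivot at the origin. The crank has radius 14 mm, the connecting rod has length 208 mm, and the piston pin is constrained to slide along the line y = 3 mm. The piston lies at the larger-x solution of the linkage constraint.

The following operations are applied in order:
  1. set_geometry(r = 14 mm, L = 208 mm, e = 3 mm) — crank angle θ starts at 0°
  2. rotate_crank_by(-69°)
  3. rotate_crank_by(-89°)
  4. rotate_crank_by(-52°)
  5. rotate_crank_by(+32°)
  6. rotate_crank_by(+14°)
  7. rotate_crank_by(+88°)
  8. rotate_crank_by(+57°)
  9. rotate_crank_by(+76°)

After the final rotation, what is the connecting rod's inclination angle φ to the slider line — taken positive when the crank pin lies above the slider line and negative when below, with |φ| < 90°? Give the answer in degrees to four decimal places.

set_geometry: r = 14 mm, L = 208 mm, e = 3 mm; θ ← 0°
rotate_crank_by(-69°): θ ← 0° -69° = -69°
rotate_crank_by(-89°): θ ← -69° -89° = -158°
rotate_crank_by(-52°): θ ← -158° -52° = -210°
rotate_crank_by(+32°): θ ← -210° +32° = -178°
rotate_crank_by(+14°): θ ← -178° +14° = -164°
rotate_crank_by(+88°): θ ← -164° +88° = -76°
rotate_crank_by(+57°): θ ← -76° +57° = -19°
rotate_crank_by(+76°): θ ← -19° +76° = 57°
crank pin P = (r cos θ, r sin θ) = (7.624946, 11.741388)
h = r sin θ − e = 11.741388 − 3 = 8.741388
sin φ = h / L = 8.741388 / 208 = 0.04202590
φ = arcsin(0.04202590) = 2.408616°

2.4086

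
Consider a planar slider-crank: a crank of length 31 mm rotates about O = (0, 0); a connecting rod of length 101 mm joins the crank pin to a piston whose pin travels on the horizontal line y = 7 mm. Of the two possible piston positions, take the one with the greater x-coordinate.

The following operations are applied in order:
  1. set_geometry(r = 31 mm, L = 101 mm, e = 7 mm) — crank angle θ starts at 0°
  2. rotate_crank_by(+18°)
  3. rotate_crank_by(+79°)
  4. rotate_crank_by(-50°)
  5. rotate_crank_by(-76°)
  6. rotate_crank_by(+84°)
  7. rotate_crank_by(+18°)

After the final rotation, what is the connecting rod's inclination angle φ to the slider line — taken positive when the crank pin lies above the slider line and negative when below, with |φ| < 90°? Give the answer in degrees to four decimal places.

12.9566

set_geometry: r = 31 mm, L = 101 mm, e = 7 mm; θ ← 0°
rotate_crank_by(+18°): θ ← 0° +18° = 18°
rotate_crank_by(+79°): θ ← 18° +79° = 97°
rotate_crank_by(-50°): θ ← 97° -50° = 47°
rotate_crank_by(-76°): θ ← 47° -76° = -29°
rotate_crank_by(+84°): θ ← -29° +84° = 55°
rotate_crank_by(+18°): θ ← 55° +18° = 73°
crank pin P = (r cos θ, r sin θ) = (9.063523, 29.645447)
h = r sin θ − e = 29.645447 − 7 = 22.645447
sin φ = h / L = 22.645447 / 101 = 0.22421235
φ = arcsin(0.22421235) = 12.956566°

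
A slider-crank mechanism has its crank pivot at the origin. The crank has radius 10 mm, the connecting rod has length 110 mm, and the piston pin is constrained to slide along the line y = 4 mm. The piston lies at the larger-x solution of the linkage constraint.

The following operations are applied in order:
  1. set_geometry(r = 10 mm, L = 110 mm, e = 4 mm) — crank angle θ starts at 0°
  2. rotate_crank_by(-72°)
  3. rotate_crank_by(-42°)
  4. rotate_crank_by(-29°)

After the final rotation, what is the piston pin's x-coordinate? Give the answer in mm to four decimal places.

set_geometry: r = 10 mm, L = 110 mm, e = 4 mm; θ ← 0°
rotate_crank_by(-72°): θ ← 0° -72° = -72°
rotate_crank_by(-42°): θ ← -72° -42° = -114°
rotate_crank_by(-29°): θ ← -114° -29° = -143°
crank pin P = (r cos θ, r sin θ) = (-7.986355, -6.018150)
h = r sin θ − e = -6.018150 − 4 = -10.018150
x = r cos θ + √(L² − h²) = -7.986355 + √(12100.0 − 100.3633) = -7.986355 + 109.542853 = 101.556498

101.5565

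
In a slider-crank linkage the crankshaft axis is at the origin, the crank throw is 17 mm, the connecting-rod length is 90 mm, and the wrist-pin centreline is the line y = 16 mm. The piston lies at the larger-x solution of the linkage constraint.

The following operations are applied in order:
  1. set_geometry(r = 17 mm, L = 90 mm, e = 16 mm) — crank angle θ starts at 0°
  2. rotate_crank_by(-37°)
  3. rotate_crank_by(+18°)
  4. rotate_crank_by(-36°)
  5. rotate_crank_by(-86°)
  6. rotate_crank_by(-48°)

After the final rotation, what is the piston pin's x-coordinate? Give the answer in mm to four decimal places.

72.2151

set_geometry: r = 17 mm, L = 90 mm, e = 16 mm; θ ← 0°
rotate_crank_by(-37°): θ ← 0° -37° = -37°
rotate_crank_by(+18°): θ ← -37° +18° = -19°
rotate_crank_by(-36°): θ ← -19° -36° = -55°
rotate_crank_by(-86°): θ ← -55° -86° = -141°
rotate_crank_by(-48°): θ ← -141° -48° = -189°
crank pin P = (r cos θ, r sin θ) = (-16.790702, 2.659386)
h = r sin θ − e = 2.659386 − 16 = -13.340614
x = r cos θ + √(L² − h²) = -16.790702 + √(8100.0 − 177.9720) = -16.790702 + 89.005775 = 72.215073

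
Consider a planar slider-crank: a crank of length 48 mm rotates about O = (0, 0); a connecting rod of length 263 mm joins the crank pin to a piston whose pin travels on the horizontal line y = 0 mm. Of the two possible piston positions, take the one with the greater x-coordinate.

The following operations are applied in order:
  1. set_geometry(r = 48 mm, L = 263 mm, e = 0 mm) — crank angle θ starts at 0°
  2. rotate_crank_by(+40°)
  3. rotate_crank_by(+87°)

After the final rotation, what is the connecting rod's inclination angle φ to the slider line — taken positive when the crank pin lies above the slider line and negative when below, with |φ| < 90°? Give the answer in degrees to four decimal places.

set_geometry: r = 48 mm, L = 263 mm, e = 0 mm; θ ← 0°
rotate_crank_by(+40°): θ ← 0° +40° = 40°
rotate_crank_by(+87°): θ ← 40° +87° = 127°
crank pin P = (r cos θ, r sin θ) = (-28.887121, 38.334504)
h = r sin θ − e = 38.334504 − 0 = 38.334504
sin φ = h / L = 38.334504 / 263 = 0.14575857
φ = arcsin(0.14575857) = 8.381209°

8.3812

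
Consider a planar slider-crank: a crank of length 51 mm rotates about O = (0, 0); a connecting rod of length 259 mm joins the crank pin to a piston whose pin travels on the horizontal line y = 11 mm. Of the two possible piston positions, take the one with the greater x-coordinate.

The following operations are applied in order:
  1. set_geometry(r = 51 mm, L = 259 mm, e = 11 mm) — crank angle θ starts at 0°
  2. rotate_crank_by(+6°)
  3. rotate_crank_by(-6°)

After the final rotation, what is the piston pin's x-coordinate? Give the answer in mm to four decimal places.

set_geometry: r = 51 mm, L = 259 mm, e = 11 mm; θ ← 0°
rotate_crank_by(+6°): θ ← 0° +6° = 6°
rotate_crank_by(-6°): θ ← 6° -6° = 0°
crank pin P = (r cos θ, r sin θ) = (51.000000, 0.000000)
h = r sin θ − e = 0.000000 − 11 = -11.000000
x = r cos θ + √(L² − h²) = 51.000000 + √(67081.0 − 121.0000) = 51.000000 + 258.766304 = 309.766304

309.7663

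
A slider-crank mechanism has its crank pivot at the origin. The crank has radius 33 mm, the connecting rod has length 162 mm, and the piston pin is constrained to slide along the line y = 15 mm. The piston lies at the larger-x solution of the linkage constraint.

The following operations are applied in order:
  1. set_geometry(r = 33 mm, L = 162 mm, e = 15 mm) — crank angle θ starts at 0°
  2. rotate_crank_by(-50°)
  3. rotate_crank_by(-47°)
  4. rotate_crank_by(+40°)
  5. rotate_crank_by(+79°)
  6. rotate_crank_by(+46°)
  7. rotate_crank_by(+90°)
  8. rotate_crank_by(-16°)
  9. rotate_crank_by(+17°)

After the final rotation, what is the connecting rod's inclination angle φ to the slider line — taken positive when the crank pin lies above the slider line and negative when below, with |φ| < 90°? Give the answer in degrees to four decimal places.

set_geometry: r = 33 mm, L = 162 mm, e = 15 mm; θ ← 0°
rotate_crank_by(-50°): θ ← 0° -50° = -50°
rotate_crank_by(-47°): θ ← -50° -47° = -97°
rotate_crank_by(+40°): θ ← -97° +40° = -57°
rotate_crank_by(+79°): θ ← -57° +79° = 22°
rotate_crank_by(+46°): θ ← 22° +46° = 68°
rotate_crank_by(+90°): θ ← 68° +90° = 158°
rotate_crank_by(-16°): θ ← 158° -16° = 142°
rotate_crank_by(+17°): θ ← 142° +17° = 159°
crank pin P = (r cos θ, r sin θ) = (-30.808154, 11.826142)
h = r sin θ − e = 11.826142 − 15 = -3.173858
sin φ = h / L = -3.173858 / 162 = -0.01959171
φ = arcsin(-0.01959171) = -1.122594°

-1.1226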